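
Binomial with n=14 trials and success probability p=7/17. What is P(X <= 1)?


P(X<=1) = P(X=0) + P(X=1)
= 100000000000000/168377826559400929 + 980000000000000/168377826559400929
= 1080000000000000/168377826559400929

1080000000000000/168377826559400929


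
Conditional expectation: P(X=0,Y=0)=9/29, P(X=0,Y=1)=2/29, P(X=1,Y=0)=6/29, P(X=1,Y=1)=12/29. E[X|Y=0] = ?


P(Y=0) = 15/29
E[X|Y=0] = (0*9 + 1*6)/15 = 6/15 = 2/5

2/5


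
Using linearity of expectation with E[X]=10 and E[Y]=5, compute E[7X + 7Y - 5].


E[7X + 7Y - 5] = 7*E[X] + 7*E[Y] - 5
= (7)*(10) + (7)*(5) + (-5)
= 70 + 35 - 5 = 100

100


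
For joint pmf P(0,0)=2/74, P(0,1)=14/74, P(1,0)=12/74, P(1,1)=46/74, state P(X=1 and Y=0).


Read from table: P(X=1, Y=0) = 12/74 = 6/37

6/37


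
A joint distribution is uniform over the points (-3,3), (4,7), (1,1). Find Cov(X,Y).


E[X]=2/3, E[Y]=11/3, E[XY]=20/3
Cov(X,Y) = E[XY] - E[X]E[Y] = 20/3 - 2/3*11/3 = 38/9

38/9


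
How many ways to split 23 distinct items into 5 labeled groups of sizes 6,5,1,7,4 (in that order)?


23! = 25852016738884976640000
Denominator: 6!=720 * 5!=120 * 1!=1 * 7!=5040 * 4!=24
Coefficient = 25852016738884976640000 / 10450944000 = 2473653742560

2473653742560


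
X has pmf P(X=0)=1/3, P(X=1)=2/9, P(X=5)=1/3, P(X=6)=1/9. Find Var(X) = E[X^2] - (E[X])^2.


E[X] = 23/9, E[X^2] = 113/9
Var(X) = E[X^2] - (E[X])^2 = 113/9 - (23/9)^2 = 488/81

488/81


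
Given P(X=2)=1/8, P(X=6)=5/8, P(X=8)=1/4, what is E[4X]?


E[4X] = sum(g(x)*P(x))
= 8*1/8 + 24*5/8 + 32*1/4
= 24

24


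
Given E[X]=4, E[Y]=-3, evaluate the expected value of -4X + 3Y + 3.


E[-4X + 3Y + 3] = -4*E[X] + 3*E[Y] + 3
= (-4)*(4) + (3)*(-3) + (3)
= -16 - 9 + 3 = -22

-22


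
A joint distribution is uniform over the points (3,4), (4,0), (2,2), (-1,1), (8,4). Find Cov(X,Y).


E[X]=16/5, E[Y]=11/5, E[XY]=47/5
Cov(X,Y) = E[XY] - E[X]E[Y] = 47/5 - 16/5*11/5 = 59/25

59/25


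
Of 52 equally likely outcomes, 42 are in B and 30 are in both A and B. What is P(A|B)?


P(A|B) = P(A∩B)/P(B) = (30/52)/(42/52) = 30/42 = 5/7

5/7


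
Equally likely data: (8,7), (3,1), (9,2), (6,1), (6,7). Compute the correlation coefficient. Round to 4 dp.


Cov(X,Y) = 1.9600, Var(X) = 4.2400, Var(Y) = 7.8400
rho = Cov/(sqrt(VarX)*sqrt(VarY)) = 0.3400

0.3400


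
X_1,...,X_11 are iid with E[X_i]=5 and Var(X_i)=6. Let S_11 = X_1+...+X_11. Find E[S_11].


E[S_n] = n*E[X_1] = 11*5 = 55

55


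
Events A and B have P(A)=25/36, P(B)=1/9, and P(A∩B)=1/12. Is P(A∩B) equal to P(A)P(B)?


P(A)*P(B) = 25/36*1/9 = 25/324
P(A∩B) = 1/12 != 25/324, so not independent

No, A and B are not independent


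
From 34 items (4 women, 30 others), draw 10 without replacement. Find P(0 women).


P(X=0) = C(4,0)*C(30,10) / C(34,10)
= 1*30045015 / 131128140
= 30045015/131128140 = 483/2108

483/2108


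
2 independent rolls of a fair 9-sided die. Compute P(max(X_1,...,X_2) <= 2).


P(max <= 2) = P(all X_i <= 2) = (P(X_1 <= 2))^2
= (2/9)^2 = 4/81

4/81


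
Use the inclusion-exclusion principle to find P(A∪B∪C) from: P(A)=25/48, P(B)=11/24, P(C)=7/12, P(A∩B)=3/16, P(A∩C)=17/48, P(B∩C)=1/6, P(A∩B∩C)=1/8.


P(A∪B∪C) = P(A)+P(B)+P(C) - P(AB)-P(AC)-P(BC) + P(ABC)
= 25/48+11/24+7/12 - 3/16-17/48-1/6 + 1/8
= 47/48

47/48


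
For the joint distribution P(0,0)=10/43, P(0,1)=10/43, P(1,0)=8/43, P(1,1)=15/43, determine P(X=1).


P(X=1) = P(1,0)+P(1,1) = 8/43 + 15/43 = 23/43

23/43


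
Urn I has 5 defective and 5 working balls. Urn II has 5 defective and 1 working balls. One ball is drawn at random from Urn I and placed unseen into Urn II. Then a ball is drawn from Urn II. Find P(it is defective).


P(transfer defective) = 5/10 = 1/2; P(transfer working) = 1/2
If defective transferred: Urn II has 6 defective of 7, so P(defective|defective moved) = 6/7
If working transferred: Urn II has 5 defective of 7, so P(defective|working moved) = 5/7
By total probability: P(defective) = 1/2*6/7 + 1/2*5/7 = 11/14

11/14


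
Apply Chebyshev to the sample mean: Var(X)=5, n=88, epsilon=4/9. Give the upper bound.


Var(Xbar) = Var(X)/n = 5/88
Chebyshev: P(|Xbar-mu| >= 4/9) <= Var(Xbar)/(4/9)^2 = (5/88)/(16/81) = 405/1408

405/1408


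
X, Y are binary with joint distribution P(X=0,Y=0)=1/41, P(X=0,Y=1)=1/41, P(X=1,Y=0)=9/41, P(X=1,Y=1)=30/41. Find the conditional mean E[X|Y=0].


P(Y=0) = 10/41
E[X|Y=0] = (0*1 + 1*9)/10 = 9/10

9/10


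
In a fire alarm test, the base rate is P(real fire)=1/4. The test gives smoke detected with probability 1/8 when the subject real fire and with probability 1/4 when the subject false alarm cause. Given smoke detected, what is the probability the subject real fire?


P(A) = P(A|B)P(B) + P(A|B')P(B') = 1/8*1/4 + 1/4*3/4 = 7/32
P(B|A) = P(A|B)P(B)/P(A) = (1/32)/(7/32) = 1/7

1/7


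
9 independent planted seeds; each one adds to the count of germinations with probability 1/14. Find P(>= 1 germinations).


P(at least one) = 1 - P(none)
P(none) = (1 - 1/14)^9 = (13/14)^9 = 10604499373/20661046784
P(at least one) = 1 - 10604499373/20661046784 = 10056547411/20661046784

10056547411/20661046784


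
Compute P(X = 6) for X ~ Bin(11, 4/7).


P(X=6) = C(11,6) * p^6 * (1-p)^5
= 462 * 4096/117649 * 243/16807
= 65691648/282475249

65691648/282475249


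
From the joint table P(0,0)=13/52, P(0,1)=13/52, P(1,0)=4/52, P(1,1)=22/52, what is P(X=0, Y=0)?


Read from table: P(X=0, Y=0) = 13/52 = 1/4

1/4


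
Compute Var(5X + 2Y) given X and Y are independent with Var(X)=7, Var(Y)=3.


Independence => Cov(X,Y)=0
Var(5X + 2Y) = 5^2*Var(X) + 2^2*Var(Y)
= 25*7 + 4*3 = 187

187


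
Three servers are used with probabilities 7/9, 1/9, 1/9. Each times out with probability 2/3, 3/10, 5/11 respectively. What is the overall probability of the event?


P(A) = P(A|B1)P(B1) + P(A|B2)P(B2) + P(A|B3)P(B3)
= 2/3*7/9 + 3/10*1/9 + 5/11*1/9
= 14/27 + 1/30 + 5/99 = 1789/2970

1789/2970


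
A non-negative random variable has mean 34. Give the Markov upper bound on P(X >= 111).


Markov: P(X >= a) <= E[X]/a
P(X >= 111) <= 34/111

34/111


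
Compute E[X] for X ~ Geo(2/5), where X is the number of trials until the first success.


For geometric (trials until first success), E[X] = 1/p = 1/(2/5) = 5/2

5/2


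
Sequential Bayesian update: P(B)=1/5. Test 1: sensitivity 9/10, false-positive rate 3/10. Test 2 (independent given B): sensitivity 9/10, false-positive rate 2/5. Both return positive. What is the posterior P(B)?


After test 1: P(+) = 9/10*1/5 + 3/10*4/5 = 21/50
P(B|+) = (9/50)/(21/50) = 3/7
After test 2 (use post1 as new prior): P(+) = 9/10*3/7 + 2/5*4/7 = 43/70
P(B|+,+) = (27/70)/(43/70) = 27/43

27/43


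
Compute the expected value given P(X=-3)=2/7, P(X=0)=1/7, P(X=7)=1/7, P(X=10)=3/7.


E[X] = sum(x * P(x))
= -3*2/7 + 0*1/7 + 7*1/7 + 10*3/7
= 31/7

31/7


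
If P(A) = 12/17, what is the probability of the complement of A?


P(A') = 1 - P(A) = 1 - 12/17 = 5/17

5/17


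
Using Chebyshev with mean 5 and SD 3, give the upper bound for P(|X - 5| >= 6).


k = 6/3 = 2
Chebyshev: P(|X-mu| >= k*sigma) <= 1/k^2 = 1/2^2 = 1/4

1/4


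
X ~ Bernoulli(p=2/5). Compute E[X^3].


For Bernoulli: X in {0,1}
E[X^3] = 0^3*(1-2/5) + 1^3*2/5 = 2/5

2/5


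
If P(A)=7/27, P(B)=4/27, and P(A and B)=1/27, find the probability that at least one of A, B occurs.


P(A∪B) = P(A) + P(B) - P(A∩B)
= 7/27 + 4/27 - 1/27 = 10/27

10/27


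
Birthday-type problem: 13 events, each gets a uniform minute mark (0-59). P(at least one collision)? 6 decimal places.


P(all different) = prod((60-i)/60 for i=0..12) = 0.246343
P(at least one match) = 1 - 0.246343 = 0.753657

0.753657


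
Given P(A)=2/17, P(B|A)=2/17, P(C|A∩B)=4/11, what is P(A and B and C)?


P(A∩B∩C) = P(A) * P(B|A) * P(C|A∩B)
= 2/17 * 2/17 * 4/11
= 4/289 * 4/11 = 16/3179

16/3179


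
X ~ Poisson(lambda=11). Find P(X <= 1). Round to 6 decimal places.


P(X<=1) = e^(-11)*11^0/0! + e^(-11)*11^1/1!
≈ 0.0000167017 + 0.0001837187
= 0.0002004204
≈ 0.000200

0.000200


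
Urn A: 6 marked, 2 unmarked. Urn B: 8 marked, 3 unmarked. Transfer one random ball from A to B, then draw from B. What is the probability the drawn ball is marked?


P(transfer marked) = 6/8 = 3/4; P(transfer unmarked) = 1/4
If marked transferred: Urn II has 9 marked of 12, so P(marked|marked moved) = 3/4
If unmarked transferred: Urn II has 8 marked of 12, so P(marked|unmarked moved) = 2/3
By total probability: P(marked) = 3/4*3/4 + 1/4*2/3 = 35/48

35/48


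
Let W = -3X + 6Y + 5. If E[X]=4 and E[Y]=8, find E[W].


E[-3X + 6Y + 5] = -3*E[X] + 6*E[Y] + 5
= (-3)*(4) + (6)*(8) + (5)
= -12 + 48 + 5 = 41

41


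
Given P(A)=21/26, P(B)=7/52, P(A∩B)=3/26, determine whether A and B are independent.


P(A)*P(B) = 21/26*7/52 = 147/1352
P(A∩B) = 3/26 != 147/1352, so not independent

No, A and B are not independent


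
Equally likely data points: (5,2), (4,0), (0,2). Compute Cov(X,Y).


E[X]=3, E[Y]=4/3, E[XY]=10/3
Cov(X,Y) = E[XY] - E[X]E[Y] = 10/3 - 3*4/3 = -2/3

-2/3


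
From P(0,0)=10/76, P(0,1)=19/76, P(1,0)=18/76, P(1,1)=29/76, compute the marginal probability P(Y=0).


P(Y=0) = P(0,0)+P(1,0) = 10/76 + 18/76 = 28/76 = 7/19

7/19


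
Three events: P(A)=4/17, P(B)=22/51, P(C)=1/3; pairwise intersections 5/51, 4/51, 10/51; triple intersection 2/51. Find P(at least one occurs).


P(A∪B∪C) = P(A)+P(B)+P(C) - P(AB)-P(AC)-P(BC) + P(ABC)
= 4/17+22/51+1/3 - 5/51-4/51-10/51 + 2/51
= 2/3

2/3


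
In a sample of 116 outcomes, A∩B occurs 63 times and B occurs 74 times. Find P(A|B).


P(A|B) = P(A∩B)/P(B) = (63/116)/(74/116) = 63/74

63/74


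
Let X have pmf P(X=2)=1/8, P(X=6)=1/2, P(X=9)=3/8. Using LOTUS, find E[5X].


E[5X] = sum(g(x)*P(x))
= 10*1/8 + 30*1/2 + 45*3/8
= 265/8

265/8


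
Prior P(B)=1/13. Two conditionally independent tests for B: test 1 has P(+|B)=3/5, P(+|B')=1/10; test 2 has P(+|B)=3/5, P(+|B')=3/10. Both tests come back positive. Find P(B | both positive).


After test 1: P(+) = 3/5*1/13 + 1/10*12/13 = 9/65
P(B|+) = (3/65)/(9/65) = 1/3
After test 2 (use post1 as new prior): P(+) = 3/5*1/3 + 3/10*2/3 = 2/5
P(B|+,+) = (1/5)/(2/5) = 1/2

1/2


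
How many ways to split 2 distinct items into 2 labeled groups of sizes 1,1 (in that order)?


2! = 2
Denominator: 1!=1 * 1!=1
Coefficient = 2 / 1 = 2

2


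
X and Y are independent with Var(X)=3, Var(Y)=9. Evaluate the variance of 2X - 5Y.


Independence => Cov(X,Y)=0
Var(2X - 5Y) = 2^2*Var(X) + (-5)^2*Var(Y)
= 4*3 + 25*9 = 237

237


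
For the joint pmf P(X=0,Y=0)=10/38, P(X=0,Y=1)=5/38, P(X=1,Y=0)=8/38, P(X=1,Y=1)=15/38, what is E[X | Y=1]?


P(Y=1) = 20/38
E[X|Y=1] = (0*5 + 1*15)/20 = 15/20 = 3/4

3/4


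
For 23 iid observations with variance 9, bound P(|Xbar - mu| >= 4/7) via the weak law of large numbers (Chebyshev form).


Var(Xbar) = Var(X)/n = 9/23
Chebyshev: P(|Xbar-mu| >= 4/7) <= Var(Xbar)/(4/7)^2 = (9/23)/(16/49) = 441/368
Bound exceeds 1, so trivial bound: 1

1


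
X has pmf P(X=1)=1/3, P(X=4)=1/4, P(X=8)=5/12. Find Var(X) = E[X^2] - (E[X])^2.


E[X] = 14/3, E[X^2] = 31
Var(X) = E[X^2] - (E[X])^2 = 31 - (14/3)^2 = 83/9

83/9


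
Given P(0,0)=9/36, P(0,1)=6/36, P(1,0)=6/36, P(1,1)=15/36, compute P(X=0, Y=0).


Read from table: P(X=0, Y=0) = 9/36 = 1/4

1/4


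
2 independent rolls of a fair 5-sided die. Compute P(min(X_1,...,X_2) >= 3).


P(min >= 3) = P(all X_i >= 3) = (P(X_1 >= 3))^2
= (3/5)^2 = 9/25

9/25


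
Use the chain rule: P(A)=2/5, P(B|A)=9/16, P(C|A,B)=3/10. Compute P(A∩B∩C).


P(A∩B∩C) = P(A) * P(B|A) * P(C|A∩B)
= 2/5 * 9/16 * 3/10
= 9/40 * 3/10 = 27/400

27/400


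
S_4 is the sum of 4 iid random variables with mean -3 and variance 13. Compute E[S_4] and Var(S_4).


E[S_n] = n*mu = 4*-3 = -12
Var(S_n) = n*sigma^2 = 4*13 = 52

E[S_4]=-12, Var(S_4)=52


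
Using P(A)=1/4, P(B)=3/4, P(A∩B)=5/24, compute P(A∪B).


P(A∪B) = P(A) + P(B) - P(A∩B)
= 1/4 + 3/4 - 5/24 = 19/24

19/24


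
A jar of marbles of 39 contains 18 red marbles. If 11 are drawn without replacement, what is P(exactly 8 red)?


P(X=8) = C(18,8)*C(21,3) / C(39,11)
= 43758*1330 / 1676056044
= 58198140/1676056044 = 1155/33263

1155/33263


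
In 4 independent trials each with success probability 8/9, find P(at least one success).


P(at least one) = 1 - P(none)
P(none) = (1 - 8/9)^4 = (1/9)^4 = 1/6561
P(at least one) = 1 - 1/6561 = 6560/6561

6560/6561


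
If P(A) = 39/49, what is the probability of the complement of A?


P(A') = 1 - P(A) = 1 - 39/49 = 10/49

10/49


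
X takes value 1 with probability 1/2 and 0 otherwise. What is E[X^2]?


For Bernoulli: X in {0,1}
E[X^2] = 0^2*(1-1/2) + 1^2*1/2 = 1/2

1/2


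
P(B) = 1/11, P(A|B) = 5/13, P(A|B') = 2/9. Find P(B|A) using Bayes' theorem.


P(A) = P(A|B)P(B) + P(A|B')P(B') = 5/13*1/11 + 2/9*10/11 = 305/1287
P(B|A) = P(A|B)P(B)/P(A) = (5/143)/(305/1287) = 9/61

9/61


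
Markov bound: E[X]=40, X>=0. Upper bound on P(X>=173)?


Markov: P(X >= a) <= E[X]/a
P(X >= 173) <= 40/173

40/173


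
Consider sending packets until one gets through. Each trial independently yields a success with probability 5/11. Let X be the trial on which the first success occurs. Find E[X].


For geometric (trials until first success), E[X] = 1/p = 1/(5/11) = 11/5

11/5


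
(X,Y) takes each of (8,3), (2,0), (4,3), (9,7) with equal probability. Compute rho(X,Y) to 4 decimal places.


Cov(X,Y) = 6.0625, Var(X) = 8.1875, Var(Y) = 6.1875
rho = Cov/(sqrt(VarX)*sqrt(VarY)) = 0.8518

0.8518


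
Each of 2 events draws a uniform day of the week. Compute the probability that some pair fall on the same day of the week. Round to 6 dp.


P(all different) = prod((7-i)/7 for i=0..1) = 0.857143
P(at least one match) = 1 - 0.857143 = 0.142857

0.142857


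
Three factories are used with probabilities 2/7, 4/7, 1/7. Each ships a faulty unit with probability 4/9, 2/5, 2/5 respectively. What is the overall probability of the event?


P(A) = P(A|B1)P(B1) + P(A|B2)P(B2) + P(A|B3)P(B3)
= 4/9*2/7 + 2/5*4/7 + 2/5*1/7
= 8/63 + 8/35 + 2/35 = 26/63

26/63


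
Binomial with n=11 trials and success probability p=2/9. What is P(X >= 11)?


P(X>=11) = P(X=11)
= 2048/31381059609
= 2048/31381059609

2048/31381059609


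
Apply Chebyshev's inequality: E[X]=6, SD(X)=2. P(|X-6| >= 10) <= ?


k = 10/2 = 5
Chebyshev: P(|X-mu| >= k*sigma) <= 1/k^2 = 1/5^2 = 1/25

1/25


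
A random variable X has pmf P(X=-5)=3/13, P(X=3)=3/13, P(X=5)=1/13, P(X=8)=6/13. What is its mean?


E[X] = sum(x * P(x))
= -5*3/13 + 3*3/13 + 5*1/13 + 8*6/13
= 47/13

47/13


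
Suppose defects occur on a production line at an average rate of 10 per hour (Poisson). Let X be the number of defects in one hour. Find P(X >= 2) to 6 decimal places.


P(X>=2) = 1 - P(X<=1) = 1 - (e^(-10)*10^0/0! + e^(-10)*10^1/1!)
≈ 1 - (0.0000453999 + 0.0004539993)
= 1 - 0.0004993992 = 0.9995006008
≈ 0.999501

0.999501


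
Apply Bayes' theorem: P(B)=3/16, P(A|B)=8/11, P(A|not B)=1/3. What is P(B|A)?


P(A) = P(A|B)P(B) + P(A|B')P(B') = 8/11*3/16 + 1/3*13/16 = 215/528
P(B|A) = P(A|B)P(B)/P(A) = (3/22)/(215/528) = 72/215

72/215


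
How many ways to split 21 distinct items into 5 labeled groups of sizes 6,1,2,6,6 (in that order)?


21! = 51090942171709440000
Denominator: 6!=720 * 1!=1 * 2!=2 * 6!=720 * 6!=720
Coefficient = 51090942171709440000 / 746496000 = 68441012640

68441012640


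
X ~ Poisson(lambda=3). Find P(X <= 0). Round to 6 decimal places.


P(X<=0) = e^(-3)*3^0/0!
≈ 0.0497870684
≈ 0.049787

0.049787


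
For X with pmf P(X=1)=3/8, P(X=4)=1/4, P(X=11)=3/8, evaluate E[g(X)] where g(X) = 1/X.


E[1/X] = sum(g(x)*P(x))
= 1*3/8 + 1/4*1/4 + 1/11*3/8
= 83/176

83/176


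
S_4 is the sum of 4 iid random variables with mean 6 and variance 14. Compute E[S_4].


E[S_n] = n*E[X_1] = 4*6 = 24

24


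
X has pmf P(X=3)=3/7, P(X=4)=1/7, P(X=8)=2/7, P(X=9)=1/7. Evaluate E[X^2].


E[X^2] = sum(x^2 * P(x))
= 9*3/7 + 16*1/7 + 64*2/7 + 81*1/7
= 36

36


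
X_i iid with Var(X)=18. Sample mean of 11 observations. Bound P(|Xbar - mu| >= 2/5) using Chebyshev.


Var(Xbar) = Var(X)/n = 18/11
Chebyshev: P(|Xbar-mu| >= 2/5) <= Var(Xbar)/(2/5)^2 = (18/11)/(4/25) = 225/22
Bound exceeds 1, so trivial bound: 1

1


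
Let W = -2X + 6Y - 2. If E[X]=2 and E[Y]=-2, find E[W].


E[-2X + 6Y - 2] = -2*E[X] + 6*E[Y] - 2
= (-2)*(2) + (6)*(-2) + (-2)
= -4 - 12 - 2 = -18

-18


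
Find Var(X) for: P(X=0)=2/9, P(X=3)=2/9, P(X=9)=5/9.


E[X] = 17/3, E[X^2] = 47
Var(X) = E[X^2] - (E[X])^2 = 47 - (17/3)^2 = 134/9

134/9


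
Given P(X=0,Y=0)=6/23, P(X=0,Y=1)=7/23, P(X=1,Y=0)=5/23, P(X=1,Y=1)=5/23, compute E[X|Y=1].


P(Y=1) = 12/23
E[X|Y=1] = (0*7 + 1*5)/12 = 5/12

5/12


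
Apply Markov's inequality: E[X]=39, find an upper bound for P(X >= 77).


Markov: P(X >= a) <= E[X]/a
P(X >= 77) <= 39/77

39/77


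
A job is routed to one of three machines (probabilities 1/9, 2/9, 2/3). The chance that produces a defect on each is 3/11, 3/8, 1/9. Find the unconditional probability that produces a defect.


P(A) = P(A|B1)P(B1) + P(A|B2)P(B2) + P(A|B3)P(B3)
= 3/11*1/9 + 3/8*2/9 + 1/9*2/3
= 1/33 + 1/12 + 2/27 = 223/1188

223/1188


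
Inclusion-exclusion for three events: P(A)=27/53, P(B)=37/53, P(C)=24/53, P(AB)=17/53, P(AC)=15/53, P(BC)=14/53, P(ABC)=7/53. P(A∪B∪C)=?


P(A∪B∪C) = P(A)+P(B)+P(C) - P(AB)-P(AC)-P(BC) + P(ABC)
= 27/53+37/53+24/53 - 17/53-15/53-14/53 + 7/53
= 49/53

49/53


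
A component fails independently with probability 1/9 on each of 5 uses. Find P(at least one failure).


P(at least one) = 1 - P(none)
P(none) = (1 - 1/9)^5 = (8/9)^5 = 32768/59049
P(at least one) = 1 - 32768/59049 = 26281/59049

26281/59049


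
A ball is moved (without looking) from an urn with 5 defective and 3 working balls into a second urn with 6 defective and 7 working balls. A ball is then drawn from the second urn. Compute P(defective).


P(transfer defective) = 5/8; P(transfer working) = 3/8
If defective transferred: Urn II has 7 defective of 14, so P(defective|defective moved) = 1/2
If working transferred: Urn II has 6 defective of 14, so P(defective|working moved) = 3/7
By total probability: P(defective) = 5/8*1/2 + 3/8*3/7 = 53/112

53/112


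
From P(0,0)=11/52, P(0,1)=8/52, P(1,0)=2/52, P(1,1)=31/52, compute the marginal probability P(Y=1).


P(Y=1) = P(0,1)+P(1,1) = 8/52 + 31/52 = 39/52 = 3/4

3/4


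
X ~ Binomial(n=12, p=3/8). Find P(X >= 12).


P(X>=12) = P(X=12)
= 531441/68719476736
= 531441/68719476736

531441/68719476736


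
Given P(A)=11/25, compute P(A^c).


P(A') = 1 - P(A) = 1 - 11/25 = 14/25

14/25


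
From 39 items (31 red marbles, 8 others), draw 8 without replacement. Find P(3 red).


P(X=3) = C(31,3)*C(8,5) / C(39,8)
= 4495*56 / 61523748
= 251720/61523748 = 62930/15380937

62930/15380937


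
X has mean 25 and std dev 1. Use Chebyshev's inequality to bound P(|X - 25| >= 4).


k = 4/1 = 4
Chebyshev: P(|X-mu| >= k*sigma) <= 1/k^2 = 1/4^2 = 1/16

1/16


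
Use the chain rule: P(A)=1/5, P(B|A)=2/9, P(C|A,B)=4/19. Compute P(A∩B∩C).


P(A∩B∩C) = P(A) * P(B|A) * P(C|A∩B)
= 1/5 * 2/9 * 4/19
= 2/45 * 4/19 = 8/855

8/855


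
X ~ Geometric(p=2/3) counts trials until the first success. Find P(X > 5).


P(X > 5) = P(first 5 trials all fail) = (1-p)^5 = (1/3)^5 = 1/243

1/243


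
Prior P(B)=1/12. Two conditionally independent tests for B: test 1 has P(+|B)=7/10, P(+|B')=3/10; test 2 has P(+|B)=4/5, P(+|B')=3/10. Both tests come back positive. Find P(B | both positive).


After test 1: P(+) = 7/10*1/12 + 3/10*11/12 = 1/3
P(B|+) = (7/120)/(1/3) = 7/40
After test 2 (use post1 as new prior): P(+) = 4/5*7/40 + 3/10*33/40 = 31/80
P(B|+,+) = (7/50)/(31/80) = 56/155

56/155


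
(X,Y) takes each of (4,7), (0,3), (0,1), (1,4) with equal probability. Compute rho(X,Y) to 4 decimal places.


Cov(X,Y) = 3.3125, Var(X) = 2.6875, Var(Y) = 4.6875
rho = Cov/(sqrt(VarX)*sqrt(VarY)) = 0.9333

0.9333


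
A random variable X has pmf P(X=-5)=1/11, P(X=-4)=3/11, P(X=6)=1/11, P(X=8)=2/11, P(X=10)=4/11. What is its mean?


E[X] = sum(x * P(x))
= -5*1/11 - 4*3/11 + 6*1/11 + 8*2/11 + 10*4/11
= 45/11

45/11


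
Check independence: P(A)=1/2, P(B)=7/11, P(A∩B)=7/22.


P(A)*P(B) = 1/2*7/11 = 7/22
P(A∩B) = 7/22, which equals P(A)P(B), so independent

Yes, A and B are independent


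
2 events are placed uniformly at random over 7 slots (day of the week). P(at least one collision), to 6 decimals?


P(all different) = prod((7-i)/7 for i=0..1) = 0.857143
P(at least one match) = 1 - 0.857143 = 0.142857

0.142857


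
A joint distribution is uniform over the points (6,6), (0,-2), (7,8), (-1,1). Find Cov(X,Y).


E[X]=3, E[Y]=13/4, E[XY]=91/4
Cov(X,Y) = E[XY] - E[X]E[Y] = 91/4 - 3*13/4 = 13

13


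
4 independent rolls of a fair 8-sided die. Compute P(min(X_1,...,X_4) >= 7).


P(min >= 7) = P(all X_i >= 7) = (P(X_1 >= 7))^4
= (2/8)^4 = (1/4)^4 = 1/256

1/256


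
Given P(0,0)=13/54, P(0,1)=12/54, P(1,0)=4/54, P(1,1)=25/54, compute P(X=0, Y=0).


Read from table: P(X=0, Y=0) = 13/54

13/54


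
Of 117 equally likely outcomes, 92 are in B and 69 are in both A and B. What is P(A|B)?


P(A|B) = P(A∩B)/P(B) = (69/117)/(92/117) = 69/92 = 3/4

3/4


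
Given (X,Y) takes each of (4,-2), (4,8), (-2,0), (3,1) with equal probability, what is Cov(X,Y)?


E[X]=9/4, E[Y]=7/4, E[XY]=27/4
Cov(X,Y) = E[XY] - E[X]E[Y] = 27/4 - 9/4*7/4 = 45/16

45/16


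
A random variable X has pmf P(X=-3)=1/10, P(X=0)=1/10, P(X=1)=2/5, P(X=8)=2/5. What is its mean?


E[X] = sum(x * P(x))
= -3*1/10 + 0*1/10 + 1*2/5 + 8*2/5
= 33/10

33/10


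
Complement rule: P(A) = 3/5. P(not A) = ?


P(A') = 1 - P(A) = 1 - 3/5 = 2/5

2/5


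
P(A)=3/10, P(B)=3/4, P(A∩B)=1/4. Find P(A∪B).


P(A∪B) = P(A) + P(B) - P(A∩B)
= 3/10 + 3/4 - 1/4 = 4/5

4/5


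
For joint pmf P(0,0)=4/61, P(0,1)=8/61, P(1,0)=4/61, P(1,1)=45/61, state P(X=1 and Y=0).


Read from table: P(X=1, Y=0) = 4/61

4/61


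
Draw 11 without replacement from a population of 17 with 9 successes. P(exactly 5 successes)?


P(X=5) = C(9,5)*C(8,6) / C(17,11)
= 126*28 / 12376
= 3528/12376 = 63/221

63/221


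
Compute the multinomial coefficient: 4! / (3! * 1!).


4! = 24
Denominator: 3!=6 * 1!=1
Coefficient = 24 / 6 = 4

4


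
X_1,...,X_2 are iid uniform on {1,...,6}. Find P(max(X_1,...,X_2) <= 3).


P(max <= 3) = P(all X_i <= 3) = (P(X_1 <= 3))^2
= (3/6)^2 = (1/2)^2 = 1/4

1/4


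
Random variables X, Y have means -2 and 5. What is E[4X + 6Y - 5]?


E[4X + 6Y - 5] = 4*E[X] + 6*E[Y] - 5
= (4)*(-2) + (6)*(5) + (-5)
= -8 + 30 - 5 = 17

17


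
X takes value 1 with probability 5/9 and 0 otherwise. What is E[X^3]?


For Bernoulli: X in {0,1}
E[X^3] = 0^3*(1-5/9) + 1^3*5/9 = 5/9

5/9


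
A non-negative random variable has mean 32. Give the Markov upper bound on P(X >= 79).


Markov: P(X >= a) <= E[X]/a
P(X >= 79) <= 32/79

32/79


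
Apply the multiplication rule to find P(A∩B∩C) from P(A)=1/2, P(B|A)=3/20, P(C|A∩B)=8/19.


P(A∩B∩C) = P(A) * P(B|A) * P(C|A∩B)
= 1/2 * 3/20 * 8/19
= 3/40 * 8/19 = 3/95

3/95


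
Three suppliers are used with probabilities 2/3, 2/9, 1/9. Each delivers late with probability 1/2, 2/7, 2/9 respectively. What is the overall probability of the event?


P(A) = P(A|B1)P(B1) + P(A|B2)P(B2) + P(A|B3)P(B3)
= 1/2*2/3 + 2/7*2/9 + 2/9*1/9
= 1/3 + 4/63 + 2/81 = 239/567

239/567


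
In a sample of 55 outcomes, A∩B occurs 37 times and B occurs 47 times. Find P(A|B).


P(A|B) = P(A∩B)/P(B) = (37/55)/(47/55) = 37/47

37/47


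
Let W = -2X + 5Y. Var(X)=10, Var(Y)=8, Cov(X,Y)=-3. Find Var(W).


Var(-2X + 5Y) = (-2)^2*Var(X) + 5^2*Var(Y) + 2*(-2)*5*Cov(X,Y)
= 4*10 + 25*8 - 20*(-3)
= 40 + 200 + 60 = 300

300


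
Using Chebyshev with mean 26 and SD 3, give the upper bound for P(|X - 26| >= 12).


k = 12/3 = 4
Chebyshev: P(|X-mu| >= k*sigma) <= 1/k^2 = 1/4^2 = 1/16

1/16


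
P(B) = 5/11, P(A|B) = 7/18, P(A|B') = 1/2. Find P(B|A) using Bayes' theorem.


P(A) = P(A|B)P(B) + P(A|B')P(B') = 7/18*5/11 + 1/2*6/11 = 89/198
P(B|A) = P(A|B)P(B)/P(A) = (35/198)/(89/198) = 35/89

35/89


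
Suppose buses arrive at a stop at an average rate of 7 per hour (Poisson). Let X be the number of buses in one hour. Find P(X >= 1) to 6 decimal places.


P(X>=1) = 1 - P(X<=0) = 1 - (e^(-7)*7^0/0!)
≈ 1 - 0.0009118820 = 0.9990881180
≈ 0.999088

0.999088


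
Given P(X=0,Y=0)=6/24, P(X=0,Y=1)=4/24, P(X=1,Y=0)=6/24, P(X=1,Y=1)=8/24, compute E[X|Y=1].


P(Y=1) = 12/24
E[X|Y=1] = (0*4 + 1*8)/12 = 8/12 = 2/3

2/3


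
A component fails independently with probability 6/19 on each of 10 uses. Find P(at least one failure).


P(at least one) = 1 - P(none)
P(none) = (1 - 6/19)^10 = (13/19)^10 = 137858491849/6131066257801
P(at least one) = 1 - 137858491849/6131066257801 = 5993207765952/6131066257801

5993207765952/6131066257801


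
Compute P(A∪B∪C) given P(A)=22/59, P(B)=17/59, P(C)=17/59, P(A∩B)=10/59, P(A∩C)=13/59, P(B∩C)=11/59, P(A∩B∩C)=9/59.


P(A∪B∪C) = P(A)+P(B)+P(C) - P(AB)-P(AC)-P(BC) + P(ABC)
= 22/59+17/59+17/59 - 10/59-13/59-11/59 + 9/59
= 31/59

31/59


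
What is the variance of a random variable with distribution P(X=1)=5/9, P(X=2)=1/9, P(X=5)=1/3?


E[X] = 22/9, E[X^2] = 28/3
Var(X) = E[X^2] - (E[X])^2 = 28/3 - (22/9)^2 = 272/81

272/81


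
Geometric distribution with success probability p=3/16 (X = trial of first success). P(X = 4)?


P(X=4) = (1-p)^3 * p = (13/16)^3 * 3/16
= 2197/4096 * 3/16 = 6591/65536

6591/65536


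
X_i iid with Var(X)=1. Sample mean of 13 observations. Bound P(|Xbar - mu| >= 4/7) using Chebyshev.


Var(Xbar) = Var(X)/n = 1/13
Chebyshev: P(|Xbar-mu| >= 4/7) <= Var(Xbar)/(4/7)^2 = (1/13)/(16/49) = 49/208

49/208


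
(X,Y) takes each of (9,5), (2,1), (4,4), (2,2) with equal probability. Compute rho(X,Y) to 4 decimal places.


Cov(X,Y) = 4.0000, Var(X) = 8.1875, Var(Y) = 2.5000
rho = Cov/(sqrt(VarX)*sqrt(VarY)) = 0.8841

0.8841


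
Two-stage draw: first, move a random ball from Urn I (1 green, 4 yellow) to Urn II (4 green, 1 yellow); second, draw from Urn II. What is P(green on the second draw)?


P(transfer green) = 1/5; P(transfer yellow) = 4/5
If green transferred: Urn II has 5 green of 6, so P(green|green moved) = 5/6
If yellow transferred: Urn II has 4 green of 6, so P(green|yellow moved) = 2/3
By total probability: P(green) = 1/5*5/6 + 4/5*2/3 = 7/10

7/10


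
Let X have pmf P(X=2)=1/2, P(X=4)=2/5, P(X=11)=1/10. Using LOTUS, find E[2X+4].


E[2X+4] = sum(g(x)*P(x))
= 8*1/2 + 12*2/5 + 26*1/10
= 57/5

57/5


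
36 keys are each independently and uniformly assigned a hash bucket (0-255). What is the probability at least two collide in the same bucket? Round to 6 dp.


P(all different) = prod((256-i)/256 for i=0..35) = 0.075524
P(at least one match) = 1 - 0.075524 = 0.924476

0.924476


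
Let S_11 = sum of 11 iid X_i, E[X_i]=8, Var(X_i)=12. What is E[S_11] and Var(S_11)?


E[S_n] = n*mu = 11*8 = 88
Var(S_n) = n*sigma^2 = 11*12 = 132

E[S_11]=88, Var(S_11)=132


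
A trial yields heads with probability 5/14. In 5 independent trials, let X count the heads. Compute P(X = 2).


P(X=2) = C(5,2) * p^2 * (1-p)^3
= 10 * 25/196 * 729/2744
= 91125/268912

91125/268912


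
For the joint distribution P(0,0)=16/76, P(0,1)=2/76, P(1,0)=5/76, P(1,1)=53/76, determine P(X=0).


P(X=0) = P(0,0)+P(0,1) = 16/76 + 2/76 = 18/76 = 9/38

9/38


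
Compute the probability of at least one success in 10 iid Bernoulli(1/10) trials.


P(at least one) = 1 - P(none)
P(none) = (1 - 1/10)^10 = (9/10)^10 = 3486784401/10000000000
P(at least one) = 1 - 3486784401/10000000000 = 6513215599/10000000000

6513215599/10000000000


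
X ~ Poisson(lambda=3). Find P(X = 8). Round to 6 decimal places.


P(X=8) = e^(-3) * 3^8 / 8!
≈ 0.04978706837 * 6561 / 40320
≈ 0.008102

0.008102


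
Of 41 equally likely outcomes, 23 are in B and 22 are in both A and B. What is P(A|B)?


P(A|B) = P(A∩B)/P(B) = (22/41)/(23/41) = 22/23

22/23


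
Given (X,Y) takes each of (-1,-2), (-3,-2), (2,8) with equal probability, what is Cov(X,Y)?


E[X]=-2/3, E[Y]=4/3, E[XY]=8
Cov(X,Y) = E[XY] - E[X]E[Y] = 8 + 2/3*4/3 = 80/9

80/9


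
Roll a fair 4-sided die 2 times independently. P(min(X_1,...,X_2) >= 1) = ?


P(min >= 1) = P(all X_i >= 1) = (P(X_1 >= 1))^2
= (4/4)^2 = 1^2 = 1

1


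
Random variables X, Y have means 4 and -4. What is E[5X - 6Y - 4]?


E[5X - 6Y - 4] = 5*E[X] - 6*E[Y] - 4
= (5)*(4) + (-6)*(-4) + (-4)
= 20 + 24 - 4 = 40

40


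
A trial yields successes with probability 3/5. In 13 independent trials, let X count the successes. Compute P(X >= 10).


P(X>=10) = P(X=10) + P(X=11) + P(X=12) + P(X=13)
= 135104112/1220703125 + 55269864/1220703125 + 13817466/1220703125 + 1594323/1220703125
= 41157153/244140625

41157153/244140625


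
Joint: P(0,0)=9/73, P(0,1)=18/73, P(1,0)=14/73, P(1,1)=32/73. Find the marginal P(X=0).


P(X=0) = P(0,0)+P(0,1) = 9/73 + 18/73 = 27/73

27/73


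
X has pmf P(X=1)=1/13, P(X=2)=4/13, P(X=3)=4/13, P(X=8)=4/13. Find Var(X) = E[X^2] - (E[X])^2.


E[X] = 53/13, E[X^2] = 309/13
Var(X) = E[X^2] - (E[X])^2 = 309/13 - (53/13)^2 = 1208/169

1208/169


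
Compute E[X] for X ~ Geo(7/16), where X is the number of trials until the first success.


For geometric (trials until first success), E[X] = 1/p = 1/(7/16) = 16/7

16/7


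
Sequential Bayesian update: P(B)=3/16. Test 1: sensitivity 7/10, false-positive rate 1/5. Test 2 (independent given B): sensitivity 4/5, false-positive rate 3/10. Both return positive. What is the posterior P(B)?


After test 1: P(+) = 7/10*3/16 + 1/5*13/16 = 47/160
P(B|+) = (21/160)/(47/160) = 21/47
After test 2 (use post1 as new prior): P(+) = 4/5*21/47 + 3/10*26/47 = 123/235
P(B|+,+) = (84/235)/(123/235) = 28/41

28/41


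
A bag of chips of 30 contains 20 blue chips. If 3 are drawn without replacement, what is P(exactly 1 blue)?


P(X=1) = C(20,1)*C(10,2) / C(30,3)
= 20*45 / 4060
= 900/4060 = 45/203

45/203


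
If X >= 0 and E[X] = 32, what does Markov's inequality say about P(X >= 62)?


Markov: P(X >= a) <= E[X]/a
P(X >= 62) <= 32/62 = 16/31

16/31


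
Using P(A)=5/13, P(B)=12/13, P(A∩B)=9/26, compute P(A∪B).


P(A∪B) = P(A) + P(B) - P(A∩B)
= 5/13 + 12/13 - 9/26 = 25/26

25/26


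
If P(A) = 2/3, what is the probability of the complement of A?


P(A') = 1 - P(A) = 1 - 2/3 = 1/3

1/3


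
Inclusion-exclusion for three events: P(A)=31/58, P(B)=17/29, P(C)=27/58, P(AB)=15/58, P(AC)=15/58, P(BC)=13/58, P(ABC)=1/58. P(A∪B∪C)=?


P(A∪B∪C) = P(A)+P(B)+P(C) - P(AB)-P(AC)-P(BC) + P(ABC)
= 31/58+17/29+27/58 - 15/58-15/58-13/58 + 1/58
= 25/29

25/29


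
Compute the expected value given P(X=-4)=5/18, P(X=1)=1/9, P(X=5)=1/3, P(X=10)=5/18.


E[X] = sum(x * P(x))
= -4*5/18 + 1*1/9 + 5*1/3 + 10*5/18
= 31/9

31/9


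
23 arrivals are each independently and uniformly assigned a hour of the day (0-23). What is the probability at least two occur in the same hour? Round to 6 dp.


P(all different) = prod((24-i)/24 for i=0..22) = 0.000000
P(at least one match) = 1 - 0.000000 = 1.000000

1.000000


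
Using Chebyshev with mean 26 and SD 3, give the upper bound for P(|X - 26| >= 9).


k = 9/3 = 3
Chebyshev: P(|X-mu| >= k*sigma) <= 1/k^2 = 1/3^2 = 1/9

1/9


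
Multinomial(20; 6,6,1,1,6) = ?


20! = 2432902008176640000
Denominator: 6!=720 * 6!=720 * 1!=1 * 1!=1 * 6!=720
Coefficient = 2432902008176640000 / 373248000 = 6518191680

6518191680


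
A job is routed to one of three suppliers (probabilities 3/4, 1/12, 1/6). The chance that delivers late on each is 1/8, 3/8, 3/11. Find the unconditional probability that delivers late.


P(A) = P(A|B1)P(B1) + P(A|B2)P(B2) + P(A|B3)P(B3)
= 1/8*3/4 + 3/8*1/12 + 3/11*1/6
= 3/32 + 1/32 + 1/22 = 15/88

15/88


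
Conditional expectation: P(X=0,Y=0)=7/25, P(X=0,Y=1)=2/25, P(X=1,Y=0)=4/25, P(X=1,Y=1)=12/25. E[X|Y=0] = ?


P(Y=0) = 11/25
E[X|Y=0] = (0*7 + 1*4)/11 = 4/11

4/11


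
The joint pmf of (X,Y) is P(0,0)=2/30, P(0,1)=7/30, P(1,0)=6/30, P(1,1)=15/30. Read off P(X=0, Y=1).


Read from table: P(X=0, Y=1) = 7/30

7/30


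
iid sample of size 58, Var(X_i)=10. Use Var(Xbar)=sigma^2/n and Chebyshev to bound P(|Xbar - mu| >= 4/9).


Var(Xbar) = Var(X)/n = 10/58
Chebyshev: P(|Xbar-mu| >= 4/9) <= Var(Xbar)/(4/9)^2 = (5/29)/(16/81) = 405/464

405/464


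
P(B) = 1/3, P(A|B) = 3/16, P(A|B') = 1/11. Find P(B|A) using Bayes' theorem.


P(A) = P(A|B)P(B) + P(A|B')P(B') = 3/16*1/3 + 1/11*2/3 = 65/528
P(B|A) = P(A|B)P(B)/P(A) = (1/16)/(65/528) = 33/65

33/65


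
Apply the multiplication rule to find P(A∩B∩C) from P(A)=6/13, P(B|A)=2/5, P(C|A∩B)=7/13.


P(A∩B∩C) = P(A) * P(B|A) * P(C|A∩B)
= 6/13 * 2/5 * 7/13
= 12/65 * 7/13 = 84/845

84/845


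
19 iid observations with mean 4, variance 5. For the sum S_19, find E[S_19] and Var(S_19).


E[S_n] = n*mu = 19*4 = 76
Var(S_n) = n*sigma^2 = 19*5 = 95

E[S_19]=76, Var(S_19)=95


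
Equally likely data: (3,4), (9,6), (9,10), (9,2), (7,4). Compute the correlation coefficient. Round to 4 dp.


Cov(X,Y) = 1.9200, Var(X) = 5.4400, Var(Y) = 7.3600
rho = Cov/(sqrt(VarX)*sqrt(VarY)) = 0.3034

0.3034


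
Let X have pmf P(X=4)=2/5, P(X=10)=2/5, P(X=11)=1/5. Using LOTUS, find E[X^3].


E[X^3] = sum(g(x)*P(x))
= 64*2/5 + 1000*2/5 + 1331*1/5
= 3459/5

3459/5


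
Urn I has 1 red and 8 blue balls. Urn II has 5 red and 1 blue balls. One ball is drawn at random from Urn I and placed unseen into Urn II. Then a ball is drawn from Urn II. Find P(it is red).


P(transfer red) = 1/9; P(transfer blue) = 8/9
If red transferred: Urn II has 6 red of 7, so P(red|red moved) = 6/7
If blue transferred: Urn II has 5 red of 7, so P(red|blue moved) = 5/7
By total probability: P(red) = 1/9*6/7 + 8/9*5/7 = 46/63

46/63


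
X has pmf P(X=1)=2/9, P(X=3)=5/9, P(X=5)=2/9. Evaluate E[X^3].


E[X^3] = sum(x^3 * P(x))
= 1*2/9 + 27*5/9 + 125*2/9
= 43

43


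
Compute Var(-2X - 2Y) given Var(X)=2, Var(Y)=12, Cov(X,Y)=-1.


Var(-2X - 2Y) = (-2)^2*Var(X) + (-2)^2*Var(Y) + 2*(-2)*(-2)*Cov(X,Y)
= 4*2 + 4*12 + 8*(-1)
= 8 + 48 - 8 = 48

48


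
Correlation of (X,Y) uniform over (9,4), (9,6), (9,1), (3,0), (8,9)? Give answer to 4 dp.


Cov(X,Y) = 3.8000, Var(X) = 5.4400, Var(Y) = 10.8000
rho = Cov/(sqrt(VarX)*sqrt(VarY)) = 0.4958

0.4958


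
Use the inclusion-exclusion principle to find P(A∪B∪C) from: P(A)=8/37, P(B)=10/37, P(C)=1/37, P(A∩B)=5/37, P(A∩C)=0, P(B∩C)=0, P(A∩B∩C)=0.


P(A∪B∪C) = P(A)+P(B)+P(C) - P(AB)-P(AC)-P(BC) + P(ABC)
= 8/37+10/37+1/37 - 5/37-0-0 + 0
= 14/37

14/37


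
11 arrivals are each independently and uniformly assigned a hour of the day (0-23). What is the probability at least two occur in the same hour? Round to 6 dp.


P(all different) = prod((24-i)/24 for i=0..10) = 0.065479
P(at least one match) = 1 - 0.065479 = 0.934521

0.934521


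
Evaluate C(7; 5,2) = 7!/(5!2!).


7! = 5040
Denominator: 5!=120 * 2!=2
Coefficient = 5040 / 240 = 21

21


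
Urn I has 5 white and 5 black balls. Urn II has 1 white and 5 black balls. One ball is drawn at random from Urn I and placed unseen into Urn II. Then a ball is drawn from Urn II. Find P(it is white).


P(transfer white) = 5/10 = 1/2; P(transfer black) = 1/2
If white transferred: Urn II has 2 white of 7, so P(white|white moved) = 2/7
If black transferred: Urn II has 1 white of 7, so P(white|black moved) = 1/7
By total probability: P(white) = 1/2*2/7 + 1/2*1/7 = 3/14

3/14


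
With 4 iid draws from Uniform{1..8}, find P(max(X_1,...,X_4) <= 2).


P(max <= 2) = P(all X_i <= 2) = (P(X_1 <= 2))^4
= (2/8)^4 = (1/4)^4 = 1/256

1/256


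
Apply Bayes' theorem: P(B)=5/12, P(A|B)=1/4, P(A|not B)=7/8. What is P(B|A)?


P(A) = P(A|B)P(B) + P(A|B')P(B') = 1/4*5/12 + 7/8*7/12 = 59/96
P(B|A) = P(A|B)P(B)/P(A) = (5/48)/(59/96) = 10/59

10/59


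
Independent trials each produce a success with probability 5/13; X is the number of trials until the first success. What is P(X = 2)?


P(X=2) = (1-p)^1 * p = (8/13)^1 * 5/13
= 8/13 * 5/13 = 40/169

40/169


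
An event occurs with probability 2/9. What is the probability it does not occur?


P(A') = 1 - P(A) = 1 - 2/9 = 7/9

7/9


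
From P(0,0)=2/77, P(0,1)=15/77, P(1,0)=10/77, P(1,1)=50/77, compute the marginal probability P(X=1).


P(X=1) = P(1,0)+P(1,1) = 10/77 + 50/77 = 60/77

60/77


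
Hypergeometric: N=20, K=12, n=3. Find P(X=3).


P(X=3) = C(12,3)*C(8,0) / C(20,3)
= 220*1 / 1140
= 220/1140 = 11/57

11/57


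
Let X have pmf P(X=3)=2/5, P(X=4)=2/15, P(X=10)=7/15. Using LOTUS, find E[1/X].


E[1/X] = sum(g(x)*P(x))
= 1/3*2/5 + 1/4*2/15 + 1/10*7/15
= 16/75

16/75


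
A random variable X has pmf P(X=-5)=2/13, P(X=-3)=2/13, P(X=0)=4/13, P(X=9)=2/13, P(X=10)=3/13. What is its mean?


E[X] = sum(x * P(x))
= -5*2/13 - 3*2/13 + 0*4/13 + 9*2/13 + 10*3/13
= 32/13

32/13


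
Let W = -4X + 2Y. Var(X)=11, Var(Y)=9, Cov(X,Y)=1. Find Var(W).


Var(-4X + 2Y) = (-4)^2*Var(X) + 2^2*Var(Y) + 2*(-4)*2*Cov(X,Y)
= 16*11 + 4*9 - 16*1
= 176 + 36 - 16 = 196

196


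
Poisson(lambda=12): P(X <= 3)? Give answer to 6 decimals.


P(X<=3) = e^(-12)*12^0/0! + e^(-12)*12^1/1! + e^(-12)*12^2/2! + e^(-12)*12^3/3!
≈ 0.0000061442 + 0.0000737305 + 0.0004423833 + 0.0017695332
= 0.0022917912
≈ 0.002292

0.002292


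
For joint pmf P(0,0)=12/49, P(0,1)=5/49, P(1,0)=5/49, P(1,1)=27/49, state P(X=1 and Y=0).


Read from table: P(X=1, Y=0) = 5/49

5/49


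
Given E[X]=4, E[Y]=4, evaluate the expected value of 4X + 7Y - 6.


E[4X + 7Y - 6] = 4*E[X] + 7*E[Y] - 6
= (4)*(4) + (7)*(4) + (-6)
= 16 + 28 - 6 = 38

38


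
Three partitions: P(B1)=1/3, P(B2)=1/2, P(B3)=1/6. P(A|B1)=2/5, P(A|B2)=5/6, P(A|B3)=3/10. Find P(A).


P(A) = P(A|B1)P(B1) + P(A|B2)P(B2) + P(A|B3)P(B3)
= 2/5*1/3 + 5/6*1/2 + 3/10*1/6
= 2/15 + 5/12 + 1/20 = 3/5

3/5


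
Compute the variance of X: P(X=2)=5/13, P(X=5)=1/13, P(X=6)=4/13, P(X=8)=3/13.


E[X] = 63/13, E[X^2] = 381/13
Var(X) = E[X^2] - (E[X])^2 = 381/13 - (63/13)^2 = 984/169

984/169


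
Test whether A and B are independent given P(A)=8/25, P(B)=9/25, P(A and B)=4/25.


P(A)*P(B) = 8/25*9/25 = 72/625
P(A∩B) = 4/25 != 72/625, so not independent

No, A and B are not independent


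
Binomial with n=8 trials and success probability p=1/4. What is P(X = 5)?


P(X=5) = C(8,5) * p^5 * (1-p)^3
= 56 * 1/1024 * 27/64
= 189/8192

189/8192


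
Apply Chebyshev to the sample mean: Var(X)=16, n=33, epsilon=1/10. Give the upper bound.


Var(Xbar) = Var(X)/n = 16/33
Chebyshev: P(|Xbar-mu| >= 1/10) <= Var(Xbar)/(1/10)^2 = (16/33)/(1/100) = 1600/33
Bound exceeds 1, so trivial bound: 1

1


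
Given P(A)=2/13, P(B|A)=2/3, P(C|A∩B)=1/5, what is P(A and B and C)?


P(A∩B∩C) = P(A) * P(B|A) * P(C|A∩B)
= 2/13 * 2/3 * 1/5
= 4/39 * 1/5 = 4/195

4/195


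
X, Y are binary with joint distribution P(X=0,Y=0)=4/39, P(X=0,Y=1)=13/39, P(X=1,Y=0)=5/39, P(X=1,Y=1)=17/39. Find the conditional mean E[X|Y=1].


P(Y=1) = 30/39
E[X|Y=1] = (0*13 + 1*17)/30 = 17/30

17/30


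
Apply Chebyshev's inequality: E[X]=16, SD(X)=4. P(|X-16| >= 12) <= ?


k = 12/4 = 3
Chebyshev: P(|X-mu| >= k*sigma) <= 1/k^2 = 1/3^2 = 1/9

1/9


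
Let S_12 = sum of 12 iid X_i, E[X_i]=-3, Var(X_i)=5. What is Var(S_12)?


By independence, Var(S_n) = n*Var(X_1) = 12*5 = 60

60
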